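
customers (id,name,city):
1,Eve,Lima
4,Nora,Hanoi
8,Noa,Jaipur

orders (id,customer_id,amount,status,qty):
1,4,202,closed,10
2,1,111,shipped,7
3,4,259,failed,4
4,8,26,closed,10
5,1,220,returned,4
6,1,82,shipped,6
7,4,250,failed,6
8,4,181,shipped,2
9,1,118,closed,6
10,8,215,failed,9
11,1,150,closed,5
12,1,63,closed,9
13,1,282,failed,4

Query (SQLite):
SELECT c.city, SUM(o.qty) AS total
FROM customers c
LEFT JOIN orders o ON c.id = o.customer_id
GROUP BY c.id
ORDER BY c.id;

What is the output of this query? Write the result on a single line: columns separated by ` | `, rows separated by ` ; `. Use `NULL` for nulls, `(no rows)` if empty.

Lima | 41 ; Hanoi | 22 ; Jaipur | 19

LEFT JOIN keeps every customers row; unmatched ones get NULL for orders columns.
Group by customers.id and compute SUM(o.qty). SUM over an all-NULL group is NULL.
  1: ids {2, 5, 6, 9, 11, 12, 13} → SUM(o.qty)=41
  4: ids {1, 3, 7, 8} → SUM(o.qty)=22
  8: ids {4, 10} → SUM(o.qty)=19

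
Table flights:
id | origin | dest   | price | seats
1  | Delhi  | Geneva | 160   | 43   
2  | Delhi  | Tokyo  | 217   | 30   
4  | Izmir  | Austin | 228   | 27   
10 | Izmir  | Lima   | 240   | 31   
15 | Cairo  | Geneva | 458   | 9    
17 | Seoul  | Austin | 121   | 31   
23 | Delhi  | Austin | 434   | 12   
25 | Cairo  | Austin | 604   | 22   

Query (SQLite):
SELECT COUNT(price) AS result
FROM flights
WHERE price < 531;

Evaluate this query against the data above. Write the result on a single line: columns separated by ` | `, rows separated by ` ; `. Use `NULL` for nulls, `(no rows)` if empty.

7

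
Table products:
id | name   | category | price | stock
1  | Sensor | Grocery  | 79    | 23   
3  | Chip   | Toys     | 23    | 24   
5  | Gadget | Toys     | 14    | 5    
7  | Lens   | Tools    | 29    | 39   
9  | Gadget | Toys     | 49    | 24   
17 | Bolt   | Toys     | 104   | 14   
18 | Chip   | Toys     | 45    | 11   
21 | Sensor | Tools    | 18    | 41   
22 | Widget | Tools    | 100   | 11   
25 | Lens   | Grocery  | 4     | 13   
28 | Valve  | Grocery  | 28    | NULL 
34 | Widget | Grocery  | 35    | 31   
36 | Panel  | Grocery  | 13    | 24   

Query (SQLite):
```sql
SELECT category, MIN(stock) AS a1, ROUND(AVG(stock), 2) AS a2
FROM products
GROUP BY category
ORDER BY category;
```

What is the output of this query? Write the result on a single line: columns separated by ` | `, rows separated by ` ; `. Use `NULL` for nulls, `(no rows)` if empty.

Grocery | 13 | 22.75 ; Tools | 11 | 30.33 ; Toys | 5 | 15.6

Group products by category.
Per group compute: MIN(stock), ROUND(AVG(stock), 2).
  Grocery: ids {1, 25, 28, 34, 36} → MIN(stock)=13, ROUND(AVG(stock), 2)=22.75
  Tools: ids {7, 21, 22} → MIN(stock)=11, ROUND(AVG(stock), 2)=30.33
  Toys: ids {3, 5, 9, 17, 18} → MIN(stock)=5, ROUND(AVG(stock), 2)=15.6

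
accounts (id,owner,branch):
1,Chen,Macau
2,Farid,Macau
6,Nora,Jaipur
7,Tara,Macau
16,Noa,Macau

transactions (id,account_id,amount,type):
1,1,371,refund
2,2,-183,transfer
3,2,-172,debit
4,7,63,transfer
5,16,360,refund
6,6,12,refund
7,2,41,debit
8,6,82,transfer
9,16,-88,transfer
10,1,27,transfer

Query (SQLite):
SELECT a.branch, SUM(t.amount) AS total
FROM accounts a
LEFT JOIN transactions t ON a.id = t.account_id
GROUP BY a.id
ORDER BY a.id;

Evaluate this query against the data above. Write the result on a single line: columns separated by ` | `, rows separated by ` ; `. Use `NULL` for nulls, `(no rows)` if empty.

Macau | 398 ; Macau | -314 ; Jaipur | 94 ; Macau | 63 ; Macau | 272

LEFT JOIN keeps every accounts row; unmatched ones get NULL for transactions columns.
Group by accounts.id and compute SUM(t.amount). SUM over an all-NULL group is NULL.
  1: ids {1, 10} → SUM(t.amount)=398
  2: ids {2, 3, 7} → SUM(t.amount)=-314
  6: ids {6, 8} → SUM(t.amount)=94
  7: ids {4} → SUM(t.amount)=63
  16: ids {5, 9} → SUM(t.amount)=272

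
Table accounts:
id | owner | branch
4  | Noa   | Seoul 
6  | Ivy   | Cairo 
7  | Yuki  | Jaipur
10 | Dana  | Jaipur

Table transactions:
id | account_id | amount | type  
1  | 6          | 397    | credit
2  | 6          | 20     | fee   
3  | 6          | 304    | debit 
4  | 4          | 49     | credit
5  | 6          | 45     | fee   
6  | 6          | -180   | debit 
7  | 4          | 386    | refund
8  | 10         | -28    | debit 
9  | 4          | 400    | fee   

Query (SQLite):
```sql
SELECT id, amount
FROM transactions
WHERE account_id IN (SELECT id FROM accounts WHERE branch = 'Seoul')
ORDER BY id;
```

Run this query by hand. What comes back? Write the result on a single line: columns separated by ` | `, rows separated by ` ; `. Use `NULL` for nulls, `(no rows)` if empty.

Inner query: accounts.id where branch = 'Seoul'.
Outer: keep transactions rows whose account_id is in that set.
Inner query → {4}

4 | 49 ; 7 | 386 ; 9 | 400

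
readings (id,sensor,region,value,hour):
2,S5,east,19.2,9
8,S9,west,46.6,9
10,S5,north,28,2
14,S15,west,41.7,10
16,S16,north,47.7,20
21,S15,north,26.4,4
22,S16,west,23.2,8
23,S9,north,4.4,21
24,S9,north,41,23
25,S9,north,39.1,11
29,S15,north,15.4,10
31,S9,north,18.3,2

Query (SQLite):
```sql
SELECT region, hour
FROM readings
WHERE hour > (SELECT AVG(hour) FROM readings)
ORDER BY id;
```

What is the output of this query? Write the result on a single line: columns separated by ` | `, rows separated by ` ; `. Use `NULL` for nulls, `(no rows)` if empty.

north | 20 ; north | 21 ; north | 23 ; north | 11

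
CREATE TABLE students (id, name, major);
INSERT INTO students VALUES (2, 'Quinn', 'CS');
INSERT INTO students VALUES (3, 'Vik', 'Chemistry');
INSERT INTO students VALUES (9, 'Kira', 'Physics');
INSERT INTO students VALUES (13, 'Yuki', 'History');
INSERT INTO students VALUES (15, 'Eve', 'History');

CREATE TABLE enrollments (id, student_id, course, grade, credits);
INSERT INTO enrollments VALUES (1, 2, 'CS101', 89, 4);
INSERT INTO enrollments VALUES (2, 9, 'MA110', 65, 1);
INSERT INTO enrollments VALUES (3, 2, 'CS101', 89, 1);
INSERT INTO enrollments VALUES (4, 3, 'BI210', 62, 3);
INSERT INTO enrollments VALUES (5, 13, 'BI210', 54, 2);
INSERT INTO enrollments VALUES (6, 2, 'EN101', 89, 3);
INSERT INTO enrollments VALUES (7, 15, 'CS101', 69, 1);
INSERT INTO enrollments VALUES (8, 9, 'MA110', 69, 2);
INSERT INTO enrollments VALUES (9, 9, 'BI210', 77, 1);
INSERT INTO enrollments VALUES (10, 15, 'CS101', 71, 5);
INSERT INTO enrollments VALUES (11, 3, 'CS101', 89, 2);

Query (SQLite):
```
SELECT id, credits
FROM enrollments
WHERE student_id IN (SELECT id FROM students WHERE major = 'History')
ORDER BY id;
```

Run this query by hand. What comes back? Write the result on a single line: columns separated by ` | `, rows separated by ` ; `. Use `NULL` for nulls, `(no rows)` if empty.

Inner query: students.id where major = 'History'.
Outer: keep enrollments rows whose student_id is in that set.
Inner query → {13, 15}

5 | 2 ; 7 | 1 ; 10 | 5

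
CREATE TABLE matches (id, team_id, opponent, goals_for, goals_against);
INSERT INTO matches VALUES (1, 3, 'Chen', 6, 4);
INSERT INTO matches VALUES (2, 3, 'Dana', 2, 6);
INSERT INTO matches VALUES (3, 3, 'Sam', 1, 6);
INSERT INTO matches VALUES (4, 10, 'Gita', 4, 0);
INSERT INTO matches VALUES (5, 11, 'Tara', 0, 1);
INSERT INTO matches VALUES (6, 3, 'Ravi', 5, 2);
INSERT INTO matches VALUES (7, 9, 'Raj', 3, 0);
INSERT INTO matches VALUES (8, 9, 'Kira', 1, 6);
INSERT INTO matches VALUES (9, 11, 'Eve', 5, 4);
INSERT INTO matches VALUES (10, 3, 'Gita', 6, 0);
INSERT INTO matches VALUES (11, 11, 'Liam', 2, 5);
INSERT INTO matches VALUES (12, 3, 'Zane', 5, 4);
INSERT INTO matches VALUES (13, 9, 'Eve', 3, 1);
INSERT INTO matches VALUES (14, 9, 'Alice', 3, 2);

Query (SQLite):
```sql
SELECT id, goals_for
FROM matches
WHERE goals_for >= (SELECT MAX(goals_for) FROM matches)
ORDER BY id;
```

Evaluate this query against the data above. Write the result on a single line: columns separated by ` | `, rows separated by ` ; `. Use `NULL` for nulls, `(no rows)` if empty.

Scalar subquery: MAX(goals_for) over all matches rows = 6.
Keep rows where goals_for >= that value.

1 | 6 ; 10 | 6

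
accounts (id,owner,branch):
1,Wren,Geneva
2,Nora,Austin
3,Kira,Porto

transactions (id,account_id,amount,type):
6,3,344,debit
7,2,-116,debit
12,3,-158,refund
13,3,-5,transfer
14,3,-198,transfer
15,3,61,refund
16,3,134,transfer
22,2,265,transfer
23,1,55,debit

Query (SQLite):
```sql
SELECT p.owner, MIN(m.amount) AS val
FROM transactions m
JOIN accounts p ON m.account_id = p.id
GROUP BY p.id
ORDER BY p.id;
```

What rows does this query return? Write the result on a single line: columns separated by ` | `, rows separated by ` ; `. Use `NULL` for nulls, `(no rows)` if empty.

Wren | 55 ; Nora | -116 ; Kira | -198

Join each transactions row to its accounts via account_id.
Group joined rows by accounts.id; compute MIN(m.amount) per group.
  1: ids {23} → MIN(m.amount)=55
  2: ids {7, 22} → MIN(m.amount)=-116
  3: ids {6, 12, 13, 14, 15, 16} → MIN(m.amount)=-198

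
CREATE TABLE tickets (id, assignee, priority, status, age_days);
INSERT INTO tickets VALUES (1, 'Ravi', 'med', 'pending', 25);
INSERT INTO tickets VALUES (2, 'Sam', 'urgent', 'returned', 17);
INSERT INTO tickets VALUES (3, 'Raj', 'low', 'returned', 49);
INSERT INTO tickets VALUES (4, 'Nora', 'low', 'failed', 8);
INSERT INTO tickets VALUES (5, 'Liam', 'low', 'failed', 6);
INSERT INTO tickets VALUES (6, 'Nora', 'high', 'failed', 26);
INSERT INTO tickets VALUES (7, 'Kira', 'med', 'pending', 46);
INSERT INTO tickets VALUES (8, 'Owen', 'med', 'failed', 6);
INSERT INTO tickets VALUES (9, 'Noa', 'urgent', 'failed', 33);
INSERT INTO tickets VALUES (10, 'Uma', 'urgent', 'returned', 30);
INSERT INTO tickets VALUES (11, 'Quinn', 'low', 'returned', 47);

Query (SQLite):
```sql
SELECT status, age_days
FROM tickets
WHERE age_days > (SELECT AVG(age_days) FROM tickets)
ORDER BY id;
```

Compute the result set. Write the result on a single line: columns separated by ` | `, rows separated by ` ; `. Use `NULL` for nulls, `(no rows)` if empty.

returned | 49 ; pending | 46 ; failed | 33 ; returned | 30 ; returned | 47

Scalar subquery: AVG(age_days) over all tickets rows = 26.636364 (≈; comparison uses full precision).
Keep rows where age_days > that value.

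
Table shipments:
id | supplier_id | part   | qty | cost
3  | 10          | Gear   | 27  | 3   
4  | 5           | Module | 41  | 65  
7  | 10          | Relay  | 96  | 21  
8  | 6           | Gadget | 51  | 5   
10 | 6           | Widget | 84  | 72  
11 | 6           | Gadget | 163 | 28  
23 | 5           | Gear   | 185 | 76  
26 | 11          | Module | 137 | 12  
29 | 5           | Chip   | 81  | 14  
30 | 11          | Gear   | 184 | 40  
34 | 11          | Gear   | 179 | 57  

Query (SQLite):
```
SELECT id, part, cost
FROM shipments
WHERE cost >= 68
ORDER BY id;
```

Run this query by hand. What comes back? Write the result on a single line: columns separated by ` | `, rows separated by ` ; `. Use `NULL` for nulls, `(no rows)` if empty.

cost >= 68: ids {10, 23}

10 | Widget | 72 ; 23 | Gear | 76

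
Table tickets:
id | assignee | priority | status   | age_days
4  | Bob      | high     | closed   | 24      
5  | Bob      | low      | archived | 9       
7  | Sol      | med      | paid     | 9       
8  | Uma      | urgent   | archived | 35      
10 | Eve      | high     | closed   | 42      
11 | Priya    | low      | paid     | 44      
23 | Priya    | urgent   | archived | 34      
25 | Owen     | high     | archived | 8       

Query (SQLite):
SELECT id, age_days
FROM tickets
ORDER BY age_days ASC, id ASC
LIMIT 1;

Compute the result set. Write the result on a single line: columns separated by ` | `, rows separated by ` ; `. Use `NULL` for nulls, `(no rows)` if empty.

25 | 8

Sort by age_days asc, tiebreak id asc: (8, id=25), (9, id=5), (9, id=7), (24, id=4) …. Take first 1.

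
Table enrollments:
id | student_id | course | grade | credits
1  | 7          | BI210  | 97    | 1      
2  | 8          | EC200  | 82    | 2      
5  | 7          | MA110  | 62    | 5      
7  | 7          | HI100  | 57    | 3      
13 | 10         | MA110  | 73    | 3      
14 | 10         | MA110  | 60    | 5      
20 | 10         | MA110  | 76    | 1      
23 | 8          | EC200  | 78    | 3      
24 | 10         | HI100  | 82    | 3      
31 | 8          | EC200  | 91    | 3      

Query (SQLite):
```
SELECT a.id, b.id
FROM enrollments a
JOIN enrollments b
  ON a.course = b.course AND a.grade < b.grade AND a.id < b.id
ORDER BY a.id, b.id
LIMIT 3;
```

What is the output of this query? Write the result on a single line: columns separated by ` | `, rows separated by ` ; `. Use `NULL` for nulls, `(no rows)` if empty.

2 | 31 ; 5 | 13 ; 5 | 20

Pairs (a,b) with same course, a.grade < b.grade, a.id < b.id.
course groups: BI210:{1} EC200:{2,23,31} HI100:{7,24} MA110:{5,13,14,20}
Ordered by (a.id, b.id); first 3.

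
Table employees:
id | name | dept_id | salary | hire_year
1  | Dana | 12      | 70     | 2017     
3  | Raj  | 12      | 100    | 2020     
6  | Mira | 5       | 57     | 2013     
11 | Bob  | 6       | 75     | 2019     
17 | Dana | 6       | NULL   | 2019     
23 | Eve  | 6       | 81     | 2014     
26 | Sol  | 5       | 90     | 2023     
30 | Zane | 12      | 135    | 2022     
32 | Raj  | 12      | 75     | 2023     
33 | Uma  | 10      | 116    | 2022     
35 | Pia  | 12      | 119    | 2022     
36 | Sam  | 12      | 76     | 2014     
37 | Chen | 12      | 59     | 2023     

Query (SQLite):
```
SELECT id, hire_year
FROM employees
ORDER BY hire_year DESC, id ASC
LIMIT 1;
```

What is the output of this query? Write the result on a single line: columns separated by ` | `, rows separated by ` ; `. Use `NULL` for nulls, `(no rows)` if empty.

26 | 2023

Sort by hire_year desc, tiebreak id asc: (2023, id=26), (2023, id=32), (2023, id=37), (2022, id=30) …. Take first 1.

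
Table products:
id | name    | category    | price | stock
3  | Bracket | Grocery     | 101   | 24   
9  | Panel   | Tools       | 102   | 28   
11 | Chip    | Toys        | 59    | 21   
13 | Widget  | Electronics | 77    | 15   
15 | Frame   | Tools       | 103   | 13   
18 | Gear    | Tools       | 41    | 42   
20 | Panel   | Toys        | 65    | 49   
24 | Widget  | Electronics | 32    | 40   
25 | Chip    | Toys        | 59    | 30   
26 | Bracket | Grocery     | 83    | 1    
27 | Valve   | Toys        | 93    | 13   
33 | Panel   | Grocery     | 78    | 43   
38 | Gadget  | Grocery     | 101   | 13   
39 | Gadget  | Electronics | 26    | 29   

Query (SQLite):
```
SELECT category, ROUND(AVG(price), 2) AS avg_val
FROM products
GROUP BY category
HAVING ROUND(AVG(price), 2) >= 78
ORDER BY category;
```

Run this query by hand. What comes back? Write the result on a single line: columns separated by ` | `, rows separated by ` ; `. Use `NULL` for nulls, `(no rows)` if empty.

Partition products by category; compute ROUND(AVG(price), 2) within each group.
HAVING: keep groups where ROUND(AVG(price), 2) >= 78.
  Electronics: ids {13, 24, 39} → ROUND(AVG(price), 2)=45
  Grocery: ids {3, 26, 33, 38} → ROUND(AVG(price), 2)=90.75
  Tools: ids {9, 15, 18} → ROUND(AVG(price), 2)=82
  Toys: ids {11, 20, 25, 27} → ROUND(AVG(price), 2)=69

Grocery | 90.75 ; Tools | 82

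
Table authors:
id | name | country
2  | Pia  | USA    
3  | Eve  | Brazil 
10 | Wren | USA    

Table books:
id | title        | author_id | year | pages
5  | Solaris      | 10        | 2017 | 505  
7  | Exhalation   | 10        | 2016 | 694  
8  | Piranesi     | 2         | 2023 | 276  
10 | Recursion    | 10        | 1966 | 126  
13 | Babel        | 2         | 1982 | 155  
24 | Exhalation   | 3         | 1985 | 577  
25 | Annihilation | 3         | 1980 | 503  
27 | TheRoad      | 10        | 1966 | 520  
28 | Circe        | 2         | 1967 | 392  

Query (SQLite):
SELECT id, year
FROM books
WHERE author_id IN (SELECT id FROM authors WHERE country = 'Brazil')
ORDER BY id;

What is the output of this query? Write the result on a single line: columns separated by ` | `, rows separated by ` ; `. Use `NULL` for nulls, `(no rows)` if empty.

Inner query: authors.id where country = 'Brazil'.
Outer: keep books rows whose author_id is in that set.
Inner query → {3}

24 | 1985 ; 25 | 1980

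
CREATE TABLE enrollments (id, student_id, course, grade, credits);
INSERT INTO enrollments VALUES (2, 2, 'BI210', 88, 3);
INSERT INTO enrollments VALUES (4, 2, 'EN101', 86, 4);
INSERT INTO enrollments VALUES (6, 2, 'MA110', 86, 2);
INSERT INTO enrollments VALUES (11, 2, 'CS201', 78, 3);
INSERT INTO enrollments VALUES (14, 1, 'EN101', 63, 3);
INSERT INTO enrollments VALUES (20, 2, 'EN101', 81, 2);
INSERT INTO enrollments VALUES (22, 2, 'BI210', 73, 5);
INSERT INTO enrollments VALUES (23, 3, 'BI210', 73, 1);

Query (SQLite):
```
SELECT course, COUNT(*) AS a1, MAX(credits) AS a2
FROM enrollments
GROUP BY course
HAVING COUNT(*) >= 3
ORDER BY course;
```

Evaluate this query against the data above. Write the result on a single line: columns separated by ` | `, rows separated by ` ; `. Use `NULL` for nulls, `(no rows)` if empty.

Group enrollments by course.
Per group compute: COUNT(*), MAX(credits).
HAVING: drop groups with fewer than 3 rows.
  BI210: ids {2, 22, 23} → COUNT(*)=3, MAX(credits)=5
  CS201: ids {11} → COUNT(*)=1, MAX(credits)=3
  EN101: ids {4, 14, 20} → COUNT(*)=3, MAX(credits)=4
  MA110: ids {6} → COUNT(*)=1, MAX(credits)=2

BI210 | 3 | 5 ; EN101 | 3 | 4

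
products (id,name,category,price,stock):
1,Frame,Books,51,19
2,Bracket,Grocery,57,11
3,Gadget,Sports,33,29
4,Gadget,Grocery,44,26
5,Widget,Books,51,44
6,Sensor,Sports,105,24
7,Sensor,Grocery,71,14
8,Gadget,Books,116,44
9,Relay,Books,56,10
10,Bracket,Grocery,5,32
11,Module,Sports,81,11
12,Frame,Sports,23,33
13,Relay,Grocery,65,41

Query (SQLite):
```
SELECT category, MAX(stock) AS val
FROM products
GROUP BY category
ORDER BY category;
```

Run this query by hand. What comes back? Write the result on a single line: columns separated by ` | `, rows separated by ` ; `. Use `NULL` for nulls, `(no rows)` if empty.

Books | 44 ; Grocery | 41 ; Sports | 33

Partition products by category; compute MAX(stock) within each group.
  Books: ids {1, 5, 8, 9} → MAX(stock)=44
  Grocery: ids {2, 4, 7, 10, 13} → MAX(stock)=41
  Sports: ids {3, 6, 11, 12} → MAX(stock)=33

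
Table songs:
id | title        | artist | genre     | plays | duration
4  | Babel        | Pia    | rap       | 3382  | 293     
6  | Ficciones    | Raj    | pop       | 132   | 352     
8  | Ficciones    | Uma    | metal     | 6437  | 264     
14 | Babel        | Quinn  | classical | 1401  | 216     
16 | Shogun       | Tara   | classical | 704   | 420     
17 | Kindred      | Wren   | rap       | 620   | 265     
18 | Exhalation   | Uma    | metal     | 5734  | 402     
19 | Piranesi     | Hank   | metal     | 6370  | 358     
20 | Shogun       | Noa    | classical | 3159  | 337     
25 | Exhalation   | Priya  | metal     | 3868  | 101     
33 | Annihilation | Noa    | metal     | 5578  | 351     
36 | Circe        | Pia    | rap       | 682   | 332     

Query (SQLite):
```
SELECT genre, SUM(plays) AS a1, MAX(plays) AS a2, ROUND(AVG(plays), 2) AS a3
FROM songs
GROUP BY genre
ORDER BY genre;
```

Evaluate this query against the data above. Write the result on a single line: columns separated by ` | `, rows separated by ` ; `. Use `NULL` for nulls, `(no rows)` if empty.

Group songs by genre.
Per group compute: SUM(plays), MAX(plays), ROUND(AVG(plays), 2).
  classical: ids {14, 16, 20} → SUM(plays)=5264, MAX(plays)=3159, ROUND(AVG(plays), 2)=1754.67
  metal: ids {8, 18, 19, 25, 33} → SUM(plays)=27987, MAX(plays)=6437, ROUND(AVG(plays), 2)=5597.4
  pop: ids {6} → SUM(plays)=132, MAX(plays)=132, ROUND(AVG(plays), 2)=132
  rap: ids {4, 17, 36} → SUM(plays)=4684, MAX(plays)=3382, ROUND(AVG(plays), 2)=1561.33

classical | 5264 | 3159 | 1754.67 ; metal | 27987 | 6437 | 5597.4 ; pop | 132 | 132 | 132 ; rap | 4684 | 3382 | 1561.33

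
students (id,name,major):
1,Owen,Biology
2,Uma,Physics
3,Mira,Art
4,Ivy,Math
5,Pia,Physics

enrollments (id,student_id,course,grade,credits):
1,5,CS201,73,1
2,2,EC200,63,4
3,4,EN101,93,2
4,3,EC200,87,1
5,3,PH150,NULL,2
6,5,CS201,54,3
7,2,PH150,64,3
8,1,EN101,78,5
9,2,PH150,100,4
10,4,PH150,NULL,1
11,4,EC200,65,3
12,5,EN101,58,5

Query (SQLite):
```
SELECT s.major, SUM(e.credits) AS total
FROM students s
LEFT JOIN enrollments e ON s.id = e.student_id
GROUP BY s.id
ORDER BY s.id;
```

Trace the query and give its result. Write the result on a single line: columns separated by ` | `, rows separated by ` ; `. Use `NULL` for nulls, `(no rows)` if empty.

Biology | 5 ; Physics | 11 ; Art | 3 ; Math | 6 ; Physics | 9

LEFT JOIN keeps every students row; unmatched ones get NULL for enrollments columns.
Group by students.id and compute SUM(e.credits). SUM over an all-NULL group is NULL.
  1: ids {8} → SUM(e.credits)=5
  2: ids {2, 7, 9} → SUM(e.credits)=11
  3: ids {4, 5} → SUM(e.credits)=3
  4: ids {3, 10, 11} → SUM(e.credits)=6
  5: ids {1, 6, 12} → SUM(e.credits)=9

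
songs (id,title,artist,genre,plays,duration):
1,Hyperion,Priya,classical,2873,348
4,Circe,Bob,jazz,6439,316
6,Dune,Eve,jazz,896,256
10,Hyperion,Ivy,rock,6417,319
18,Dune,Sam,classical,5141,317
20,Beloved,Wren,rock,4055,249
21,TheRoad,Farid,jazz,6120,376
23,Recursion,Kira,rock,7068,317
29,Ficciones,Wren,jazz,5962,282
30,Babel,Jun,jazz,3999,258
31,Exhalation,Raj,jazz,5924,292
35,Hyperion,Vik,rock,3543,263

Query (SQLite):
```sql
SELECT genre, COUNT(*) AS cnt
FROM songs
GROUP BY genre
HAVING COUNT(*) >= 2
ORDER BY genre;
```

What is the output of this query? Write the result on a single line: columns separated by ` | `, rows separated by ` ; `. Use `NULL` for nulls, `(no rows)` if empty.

Partition songs by genre; compute COUNT(*) within each group.
HAVING: keep groups with count ≥ 2.
  classical: ids {1, 18} → COUNT(*)=2
  jazz: ids {4, 6, 21, 29, 30, 31} → COUNT(*)=6
  rock: ids {10, 20, 23, 35} → COUNT(*)=4

classical | 2 ; jazz | 6 ; rock | 4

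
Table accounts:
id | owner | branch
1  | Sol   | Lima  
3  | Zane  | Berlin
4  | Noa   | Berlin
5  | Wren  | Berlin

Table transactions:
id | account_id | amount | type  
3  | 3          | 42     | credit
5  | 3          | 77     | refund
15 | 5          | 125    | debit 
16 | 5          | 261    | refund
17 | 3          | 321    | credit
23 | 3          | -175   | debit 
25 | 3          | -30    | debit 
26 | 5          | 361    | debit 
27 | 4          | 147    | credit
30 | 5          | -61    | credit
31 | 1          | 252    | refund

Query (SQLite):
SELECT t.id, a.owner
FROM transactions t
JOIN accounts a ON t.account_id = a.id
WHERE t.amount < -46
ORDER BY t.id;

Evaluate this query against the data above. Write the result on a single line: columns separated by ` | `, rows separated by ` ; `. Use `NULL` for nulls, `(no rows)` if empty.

Each transactions row matches the accounts row where account_id = accounts.id.
Then keep rows with t.amount < -46.

23 | Zane ; 30 | Wren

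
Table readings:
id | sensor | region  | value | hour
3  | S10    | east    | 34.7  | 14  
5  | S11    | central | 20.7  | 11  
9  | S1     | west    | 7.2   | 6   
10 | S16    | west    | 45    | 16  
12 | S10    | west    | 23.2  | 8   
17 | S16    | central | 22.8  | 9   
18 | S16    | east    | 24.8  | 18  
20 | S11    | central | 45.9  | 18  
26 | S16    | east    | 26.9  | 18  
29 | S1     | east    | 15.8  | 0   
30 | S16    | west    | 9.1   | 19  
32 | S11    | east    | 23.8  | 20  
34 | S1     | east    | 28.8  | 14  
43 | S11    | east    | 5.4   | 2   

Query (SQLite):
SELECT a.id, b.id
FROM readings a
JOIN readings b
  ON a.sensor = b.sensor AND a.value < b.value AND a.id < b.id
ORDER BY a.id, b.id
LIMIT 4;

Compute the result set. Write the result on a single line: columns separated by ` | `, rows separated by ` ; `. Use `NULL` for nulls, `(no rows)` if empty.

Pairs (a,b) with same sensor, a.value < b.value, a.id < b.id.
sensor groups: S1:{9,29,34} S10:{3,12} S11:{5,20,32,43} S16:{10,17,18,26,30}
Ordered by (a.id, b.id); first 4.

5 | 20 ; 5 | 32 ; 9 | 29 ; 9 | 34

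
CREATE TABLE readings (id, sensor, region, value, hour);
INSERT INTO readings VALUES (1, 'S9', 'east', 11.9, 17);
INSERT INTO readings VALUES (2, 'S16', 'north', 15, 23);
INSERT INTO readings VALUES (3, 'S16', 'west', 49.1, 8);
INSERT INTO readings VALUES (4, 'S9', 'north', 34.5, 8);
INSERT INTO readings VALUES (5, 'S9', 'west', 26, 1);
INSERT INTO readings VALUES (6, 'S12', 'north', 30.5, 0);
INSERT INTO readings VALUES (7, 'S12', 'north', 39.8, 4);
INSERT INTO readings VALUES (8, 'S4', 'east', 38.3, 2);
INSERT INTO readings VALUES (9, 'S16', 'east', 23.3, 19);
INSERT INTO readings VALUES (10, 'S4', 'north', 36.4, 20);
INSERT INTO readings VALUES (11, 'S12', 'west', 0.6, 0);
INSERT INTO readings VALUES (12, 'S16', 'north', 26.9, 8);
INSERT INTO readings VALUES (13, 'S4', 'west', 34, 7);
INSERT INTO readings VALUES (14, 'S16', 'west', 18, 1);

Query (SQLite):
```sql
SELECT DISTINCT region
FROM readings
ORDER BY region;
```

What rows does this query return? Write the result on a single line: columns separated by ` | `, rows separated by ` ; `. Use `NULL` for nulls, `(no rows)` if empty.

Collect distinct region values from readings.

east ; north ; west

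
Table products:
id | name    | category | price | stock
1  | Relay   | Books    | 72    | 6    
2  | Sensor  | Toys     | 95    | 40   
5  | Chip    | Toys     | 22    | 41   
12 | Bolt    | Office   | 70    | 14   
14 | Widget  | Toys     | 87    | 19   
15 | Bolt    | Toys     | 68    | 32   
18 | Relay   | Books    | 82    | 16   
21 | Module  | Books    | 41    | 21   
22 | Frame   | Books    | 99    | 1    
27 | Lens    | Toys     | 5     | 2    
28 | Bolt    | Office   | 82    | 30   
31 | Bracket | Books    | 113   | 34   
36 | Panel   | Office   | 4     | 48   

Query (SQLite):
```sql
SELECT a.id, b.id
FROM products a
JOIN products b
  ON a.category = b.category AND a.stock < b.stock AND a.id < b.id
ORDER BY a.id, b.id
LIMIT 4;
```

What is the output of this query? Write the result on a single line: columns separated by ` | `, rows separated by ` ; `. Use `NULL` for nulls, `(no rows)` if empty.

Pairs (a,b) with same category, a.stock < b.stock, a.id < b.id.
category groups: Books:{1,18,21,22,31} Office:{12,28,36} Toys:{2,5,14,15,27}
Ordered by (a.id, b.id); first 4.

1 | 18 ; 1 | 21 ; 1 | 31 ; 2 | 5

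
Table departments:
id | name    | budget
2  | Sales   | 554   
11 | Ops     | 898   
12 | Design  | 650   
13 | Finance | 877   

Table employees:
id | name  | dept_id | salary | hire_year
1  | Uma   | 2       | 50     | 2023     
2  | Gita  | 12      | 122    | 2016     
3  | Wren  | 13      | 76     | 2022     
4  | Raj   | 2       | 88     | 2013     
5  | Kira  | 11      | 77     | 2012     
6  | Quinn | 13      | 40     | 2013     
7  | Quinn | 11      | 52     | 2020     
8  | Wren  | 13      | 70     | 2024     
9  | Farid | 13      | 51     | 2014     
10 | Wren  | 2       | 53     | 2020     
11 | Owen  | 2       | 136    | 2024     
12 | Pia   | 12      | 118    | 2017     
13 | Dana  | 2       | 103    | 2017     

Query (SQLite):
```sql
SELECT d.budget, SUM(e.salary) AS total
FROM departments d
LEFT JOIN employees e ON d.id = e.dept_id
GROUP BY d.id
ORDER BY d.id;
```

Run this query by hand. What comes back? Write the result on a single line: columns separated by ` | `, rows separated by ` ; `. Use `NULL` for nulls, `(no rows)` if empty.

LEFT JOIN keeps every departments row; unmatched ones get NULL for employees columns.
Group by departments.id and compute SUM(e.salary). SUM over an all-NULL group is NULL.
  2: ids {1, 4, 10, 11, 13} → SUM(e.salary)=430
  11: ids {5, 7} → SUM(e.salary)=129
  12: ids {2, 12} → SUM(e.salary)=240
  13: ids {3, 6, 8, 9} → SUM(e.salary)=237

554 | 430 ; 898 | 129 ; 650 | 240 ; 877 | 237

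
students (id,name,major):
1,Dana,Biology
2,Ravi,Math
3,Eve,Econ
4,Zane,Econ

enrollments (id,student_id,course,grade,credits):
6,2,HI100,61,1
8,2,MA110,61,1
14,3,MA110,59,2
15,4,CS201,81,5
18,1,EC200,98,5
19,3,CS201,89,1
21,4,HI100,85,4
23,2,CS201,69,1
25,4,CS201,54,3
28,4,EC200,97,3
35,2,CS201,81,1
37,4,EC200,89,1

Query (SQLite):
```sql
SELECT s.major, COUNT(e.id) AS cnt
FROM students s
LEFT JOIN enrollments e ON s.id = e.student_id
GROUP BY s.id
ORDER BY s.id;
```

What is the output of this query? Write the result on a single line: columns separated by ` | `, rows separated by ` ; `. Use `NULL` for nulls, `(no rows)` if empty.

Biology | 1 ; Math | 4 ; Econ | 2 ; Econ | 5

LEFT JOIN keeps every students row; unmatched ones get NULL for enrollments columns.
Group by students.id and compute COUNT(e.id). COUNT(col) of an all-NULL group is 0.
  1: ids {18} → COUNT(e.id)=1
  2: ids {6, 8, 23, 35} → COUNT(e.id)=4
  3: ids {14, 19} → COUNT(e.id)=2
  4: ids {15, 21, 25, 28, 37} → COUNT(e.id)=5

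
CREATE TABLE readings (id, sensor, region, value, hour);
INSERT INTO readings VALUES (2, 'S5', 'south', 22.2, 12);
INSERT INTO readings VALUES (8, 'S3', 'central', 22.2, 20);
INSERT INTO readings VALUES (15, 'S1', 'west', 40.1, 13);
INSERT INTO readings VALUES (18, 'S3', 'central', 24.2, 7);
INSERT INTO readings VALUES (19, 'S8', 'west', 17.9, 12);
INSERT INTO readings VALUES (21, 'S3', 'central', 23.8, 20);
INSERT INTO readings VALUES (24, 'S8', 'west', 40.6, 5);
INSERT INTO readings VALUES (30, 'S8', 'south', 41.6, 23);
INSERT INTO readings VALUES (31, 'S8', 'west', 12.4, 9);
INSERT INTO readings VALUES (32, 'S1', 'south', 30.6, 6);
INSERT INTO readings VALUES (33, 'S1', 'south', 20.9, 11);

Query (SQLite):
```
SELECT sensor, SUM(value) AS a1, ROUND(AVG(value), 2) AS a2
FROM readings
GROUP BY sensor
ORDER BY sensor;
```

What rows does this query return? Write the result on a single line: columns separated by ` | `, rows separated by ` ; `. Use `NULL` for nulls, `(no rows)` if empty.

S1 | 91.6 | 30.53 ; S3 | 70.2 | 23.4 ; S5 | 22.2 | 22.2 ; S8 | 112.5 | 28.13

Group readings by sensor.
Per group compute: SUM(value), ROUND(AVG(value), 2).
  S1: ids {15, 32, 33} → SUM(value)=91.6, ROUND(AVG(value), 2)=30.53
  S3: ids {8, 18, 21} → SUM(value)=70.2, ROUND(AVG(value), 2)=23.4
  S5: ids {2} → SUM(value)=22.2, ROUND(AVG(value), 2)=22.2
  S8: ids {19, 24, 30, 31} → SUM(value)=112.5, ROUND(AVG(value), 2)=28.13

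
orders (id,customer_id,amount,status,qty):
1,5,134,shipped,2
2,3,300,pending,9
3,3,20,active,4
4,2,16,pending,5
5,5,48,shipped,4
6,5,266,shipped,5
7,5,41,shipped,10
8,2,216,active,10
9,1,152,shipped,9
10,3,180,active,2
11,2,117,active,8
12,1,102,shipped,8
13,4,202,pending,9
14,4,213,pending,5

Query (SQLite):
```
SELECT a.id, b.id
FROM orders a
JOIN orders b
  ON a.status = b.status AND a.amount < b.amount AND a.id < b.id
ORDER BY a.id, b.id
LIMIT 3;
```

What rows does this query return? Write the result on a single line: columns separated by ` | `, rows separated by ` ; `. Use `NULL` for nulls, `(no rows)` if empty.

1 | 6 ; 1 | 9 ; 3 | 8

Pairs (a,b) with same status, a.amount < b.amount, a.id < b.id.
status groups: active:{3,8,10,11} pending:{2,4,13,14} shipped:{1,5,6,7,9,12}
Ordered by (a.id, b.id); first 3.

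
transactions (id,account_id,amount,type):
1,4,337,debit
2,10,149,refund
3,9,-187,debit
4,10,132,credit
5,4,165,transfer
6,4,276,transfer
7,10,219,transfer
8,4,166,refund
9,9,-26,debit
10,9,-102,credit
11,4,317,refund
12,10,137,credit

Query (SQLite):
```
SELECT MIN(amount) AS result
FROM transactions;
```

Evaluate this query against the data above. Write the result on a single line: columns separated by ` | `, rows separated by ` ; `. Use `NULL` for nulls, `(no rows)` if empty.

-187

All amount values: [337, 149, -187, 132, 165, 276, 219, 166, -26, -102, 317, 137].
MIN of non-NULL values = -187.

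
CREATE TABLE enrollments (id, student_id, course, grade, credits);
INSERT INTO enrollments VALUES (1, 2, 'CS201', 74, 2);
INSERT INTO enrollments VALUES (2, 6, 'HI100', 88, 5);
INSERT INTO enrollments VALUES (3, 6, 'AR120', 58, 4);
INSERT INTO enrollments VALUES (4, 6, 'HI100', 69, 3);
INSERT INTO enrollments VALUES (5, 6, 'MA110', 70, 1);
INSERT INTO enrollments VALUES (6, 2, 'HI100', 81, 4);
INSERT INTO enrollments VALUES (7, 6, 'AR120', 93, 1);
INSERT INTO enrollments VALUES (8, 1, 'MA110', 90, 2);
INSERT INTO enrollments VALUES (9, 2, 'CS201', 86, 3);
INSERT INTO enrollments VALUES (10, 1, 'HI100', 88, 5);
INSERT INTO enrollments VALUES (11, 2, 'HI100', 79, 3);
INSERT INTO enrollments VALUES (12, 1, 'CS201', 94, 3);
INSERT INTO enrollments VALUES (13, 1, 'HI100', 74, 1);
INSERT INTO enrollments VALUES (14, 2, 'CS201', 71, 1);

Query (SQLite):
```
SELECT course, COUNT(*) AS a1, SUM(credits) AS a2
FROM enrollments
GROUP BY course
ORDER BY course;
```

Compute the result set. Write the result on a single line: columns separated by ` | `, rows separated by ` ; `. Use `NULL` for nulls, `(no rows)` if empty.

AR120 | 2 | 5 ; CS201 | 4 | 9 ; HI100 | 6 | 21 ; MA110 | 2 | 3

Group enrollments by course.
Per group compute: COUNT(*), SUM(credits).
  AR120: ids {3, 7} → COUNT(*)=2, SUM(credits)=5
  CS201: ids {1, 9, 12, 14} → COUNT(*)=4, SUM(credits)=9
  HI100: ids {2, 4, 6, 10, 11, 13} → COUNT(*)=6, SUM(credits)=21
  MA110: ids {5, 8} → COUNT(*)=2, SUM(credits)=3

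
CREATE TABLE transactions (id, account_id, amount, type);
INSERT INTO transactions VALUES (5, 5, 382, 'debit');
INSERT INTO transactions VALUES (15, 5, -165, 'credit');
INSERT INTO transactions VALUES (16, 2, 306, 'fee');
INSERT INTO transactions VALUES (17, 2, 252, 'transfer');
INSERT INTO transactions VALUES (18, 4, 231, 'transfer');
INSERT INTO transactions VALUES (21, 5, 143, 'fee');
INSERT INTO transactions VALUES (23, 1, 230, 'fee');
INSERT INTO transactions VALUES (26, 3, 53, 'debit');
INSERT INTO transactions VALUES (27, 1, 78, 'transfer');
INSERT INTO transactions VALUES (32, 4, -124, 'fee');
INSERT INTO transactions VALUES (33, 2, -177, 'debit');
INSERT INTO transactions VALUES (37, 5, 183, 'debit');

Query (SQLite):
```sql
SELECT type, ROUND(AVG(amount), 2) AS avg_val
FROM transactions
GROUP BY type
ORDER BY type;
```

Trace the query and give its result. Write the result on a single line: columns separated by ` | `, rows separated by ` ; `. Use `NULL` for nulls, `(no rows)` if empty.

Partition transactions by type; compute ROUND(AVG(amount), 2) within each group.
  credit: ids {15} → ROUND(AVG(amount), 2)=-165
  debit: ids {5, 26, 33, 37} → ROUND(AVG(amount), 2)=110.25
  fee: ids {16, 21, 23, 32} → ROUND(AVG(amount), 2)=138.75
  transfer: ids {17, 18, 27} → ROUND(AVG(amount), 2)=187

credit | -165 ; debit | 110.25 ; fee | 138.75 ; transfer | 187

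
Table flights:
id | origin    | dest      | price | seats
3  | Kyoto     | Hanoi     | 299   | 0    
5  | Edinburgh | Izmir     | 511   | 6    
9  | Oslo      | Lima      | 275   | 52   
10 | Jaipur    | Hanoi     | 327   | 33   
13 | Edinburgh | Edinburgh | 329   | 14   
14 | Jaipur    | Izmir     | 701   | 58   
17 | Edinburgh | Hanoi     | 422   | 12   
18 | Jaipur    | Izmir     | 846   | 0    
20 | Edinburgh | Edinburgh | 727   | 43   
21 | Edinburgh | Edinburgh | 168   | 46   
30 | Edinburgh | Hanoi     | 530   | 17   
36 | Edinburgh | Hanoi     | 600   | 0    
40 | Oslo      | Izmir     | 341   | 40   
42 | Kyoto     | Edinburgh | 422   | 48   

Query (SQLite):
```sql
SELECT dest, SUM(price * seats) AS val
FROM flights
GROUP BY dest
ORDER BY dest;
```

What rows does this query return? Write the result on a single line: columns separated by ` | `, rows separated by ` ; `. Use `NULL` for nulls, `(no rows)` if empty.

For each row compute price * seats.
Group by dest; take SUM of the expression per group.
  Edinburgh: ids {13, 20, 21, 42} → SUM(price * seats)=63851
  Hanoi: ids {3, 10, 17, 30, 36} → SUM(price * seats)=24865
  Izmir: ids {5, 14, 18, 40} → SUM(price * seats)=57364
  Lima: ids {9} → SUM(price * seats)=14300

Edinburgh | 63851 ; Hanoi | 24865 ; Izmir | 57364 ; Lima | 14300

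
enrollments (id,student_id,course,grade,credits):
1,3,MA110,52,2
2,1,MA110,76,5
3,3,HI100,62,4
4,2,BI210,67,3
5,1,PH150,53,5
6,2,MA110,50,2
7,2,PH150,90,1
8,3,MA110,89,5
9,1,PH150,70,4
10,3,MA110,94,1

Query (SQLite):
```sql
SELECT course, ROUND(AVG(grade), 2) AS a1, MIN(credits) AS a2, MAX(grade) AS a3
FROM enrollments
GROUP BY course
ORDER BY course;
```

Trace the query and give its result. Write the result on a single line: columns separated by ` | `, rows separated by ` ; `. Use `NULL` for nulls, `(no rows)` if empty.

BI210 | 67 | 3 | 67 ; HI100 | 62 | 4 | 62 ; MA110 | 72.2 | 1 | 94 ; PH150 | 71 | 1 | 90

Group enrollments by course.
Per group compute: ROUND(AVG(grade), 2), MIN(credits), MAX(grade).
  BI210: ids {4} → ROUND(AVG(grade), 2)=67, MIN(credits)=3, MAX(grade)=67
  HI100: ids {3} → ROUND(AVG(grade), 2)=62, MIN(credits)=4, MAX(grade)=62
  MA110: ids {1, 2, 6, 8, 10} → ROUND(AVG(grade), 2)=72.2, MIN(credits)=1, MAX(grade)=94
  PH150: ids {5, 7, 9} → ROUND(AVG(grade), 2)=71, MIN(credits)=1, MAX(grade)=90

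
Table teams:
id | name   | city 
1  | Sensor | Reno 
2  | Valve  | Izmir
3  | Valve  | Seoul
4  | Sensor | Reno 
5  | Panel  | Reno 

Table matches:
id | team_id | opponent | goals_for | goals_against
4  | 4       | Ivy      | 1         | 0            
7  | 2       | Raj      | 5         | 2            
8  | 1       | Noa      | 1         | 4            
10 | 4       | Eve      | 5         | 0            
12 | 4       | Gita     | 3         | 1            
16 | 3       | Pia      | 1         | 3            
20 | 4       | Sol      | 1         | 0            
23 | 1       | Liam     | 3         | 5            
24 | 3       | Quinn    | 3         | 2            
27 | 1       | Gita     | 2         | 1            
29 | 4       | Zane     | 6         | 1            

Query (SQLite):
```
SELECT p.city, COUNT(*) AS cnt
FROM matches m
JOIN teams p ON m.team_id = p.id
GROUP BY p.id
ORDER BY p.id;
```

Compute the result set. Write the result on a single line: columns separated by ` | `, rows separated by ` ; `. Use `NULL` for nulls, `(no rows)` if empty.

Join each matches row to its teams via team_id.
Group joined rows by teams.id; compute COUNT(*) per group.
  1: ids {8, 23, 27} → COUNT(*)=3
  2: ids {7} → COUNT(*)=1
  3: ids {16, 24} → COUNT(*)=2
  4: ids {4, 10, 12, 20, 29} → COUNT(*)=5

Reno | 3 ; Izmir | 1 ; Seoul | 2 ; Reno | 5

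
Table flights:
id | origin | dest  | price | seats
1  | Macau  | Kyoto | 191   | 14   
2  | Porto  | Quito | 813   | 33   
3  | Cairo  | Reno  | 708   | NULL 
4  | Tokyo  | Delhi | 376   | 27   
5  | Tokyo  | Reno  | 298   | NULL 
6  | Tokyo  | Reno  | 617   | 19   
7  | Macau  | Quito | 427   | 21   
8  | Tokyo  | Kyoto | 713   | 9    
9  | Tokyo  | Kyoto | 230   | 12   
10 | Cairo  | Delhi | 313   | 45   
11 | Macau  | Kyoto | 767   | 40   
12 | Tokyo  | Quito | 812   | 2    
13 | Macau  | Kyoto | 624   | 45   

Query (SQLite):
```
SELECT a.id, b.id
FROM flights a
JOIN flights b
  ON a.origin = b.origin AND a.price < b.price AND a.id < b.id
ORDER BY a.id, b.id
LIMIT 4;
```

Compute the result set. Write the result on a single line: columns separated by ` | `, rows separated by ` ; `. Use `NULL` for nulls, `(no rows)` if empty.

Pairs (a,b) with same origin, a.price < b.price, a.id < b.id.
origin groups: Cairo:{3,10} Macau:{1,7,11,13} Porto:{2} Tokyo:{4,5,6,8,9,12}
Ordered by (a.id, b.id); first 4.

1 | 7 ; 1 | 11 ; 1 | 13 ; 4 | 6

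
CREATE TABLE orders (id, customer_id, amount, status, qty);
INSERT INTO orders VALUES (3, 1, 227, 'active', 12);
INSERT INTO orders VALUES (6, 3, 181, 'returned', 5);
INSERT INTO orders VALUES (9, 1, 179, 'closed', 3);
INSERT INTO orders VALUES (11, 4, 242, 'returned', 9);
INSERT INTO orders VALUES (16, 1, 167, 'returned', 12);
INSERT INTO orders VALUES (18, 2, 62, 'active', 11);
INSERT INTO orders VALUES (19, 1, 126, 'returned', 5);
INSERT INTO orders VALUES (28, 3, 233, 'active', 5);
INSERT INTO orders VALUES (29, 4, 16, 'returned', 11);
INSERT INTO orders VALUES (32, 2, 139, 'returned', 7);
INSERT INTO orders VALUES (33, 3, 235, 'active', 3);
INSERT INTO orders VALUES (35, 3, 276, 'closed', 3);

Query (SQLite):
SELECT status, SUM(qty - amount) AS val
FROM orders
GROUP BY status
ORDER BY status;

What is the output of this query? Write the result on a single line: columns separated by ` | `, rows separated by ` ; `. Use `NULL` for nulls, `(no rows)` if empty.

For each row compute qty - amount.
Group by status; take SUM of the expression per group.
  active: ids {3, 18, 28, 33} → SUM(qty - amount)=-726
  closed: ids {9, 35} → SUM(qty - amount)=-449
  returned: ids {6, 11, 16, 19, 29, 32} → SUM(qty - amount)=-822

active | -726 ; closed | -449 ; returned | -822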